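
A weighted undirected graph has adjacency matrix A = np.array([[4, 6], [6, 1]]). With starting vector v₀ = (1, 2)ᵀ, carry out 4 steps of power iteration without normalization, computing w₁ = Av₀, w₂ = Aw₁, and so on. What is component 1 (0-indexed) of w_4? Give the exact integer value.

w1 = Av₀ = (4·1 + 6·2; 6·1 + 1·2) = (16, 8)
w2 = Aw1 = (4·16 + 6·8; 6·16 + 1·8) = (112, 104)
w3 = Aw2 = (1072, 776)
w4 = Aw3 = (8944, 7208)
The requested component of w4 is 7208.

7208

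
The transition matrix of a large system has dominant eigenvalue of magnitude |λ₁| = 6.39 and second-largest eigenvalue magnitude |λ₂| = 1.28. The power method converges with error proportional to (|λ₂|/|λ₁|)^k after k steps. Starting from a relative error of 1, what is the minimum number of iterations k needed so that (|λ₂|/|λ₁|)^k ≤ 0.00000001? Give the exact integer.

|λ₂/λ₁| = 1.28/6.39 = 0.20031
Need k ≥ ln(0.00000001) / ln(0.20031) = -18.4207 / -1.6079 ≈ 11.457
Smallest integer k satisfying the bound: 12

12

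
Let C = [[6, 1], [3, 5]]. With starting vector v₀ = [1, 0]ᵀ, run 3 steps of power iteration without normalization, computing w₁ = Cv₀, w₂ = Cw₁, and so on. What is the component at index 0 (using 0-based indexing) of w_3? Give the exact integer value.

w1 = Cv₀ = (6, 3)
w2 = Cw1 = (39, 33)
w3 = Cw2 = (267, 282)
The requested component of w3 is 267.

267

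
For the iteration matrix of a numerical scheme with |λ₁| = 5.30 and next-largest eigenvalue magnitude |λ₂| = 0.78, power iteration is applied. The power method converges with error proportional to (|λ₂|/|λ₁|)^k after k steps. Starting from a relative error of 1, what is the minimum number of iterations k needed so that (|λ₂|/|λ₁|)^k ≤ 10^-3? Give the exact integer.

|λ₂/λ₁| = 0.78/5.30 = 0.14717
Need k ≥ ln(10^-3) / ln(0.14717) = -6.9078 / -1.9162 ≈ 3.605
Smallest integer k satisfying the bound: 4

4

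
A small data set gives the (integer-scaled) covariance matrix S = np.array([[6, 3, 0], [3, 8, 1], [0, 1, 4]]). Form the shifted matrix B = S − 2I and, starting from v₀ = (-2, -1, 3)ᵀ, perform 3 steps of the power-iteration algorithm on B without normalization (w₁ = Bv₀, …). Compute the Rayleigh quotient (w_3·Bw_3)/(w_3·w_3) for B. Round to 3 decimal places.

B = S − 2I has rows (4, 3, 0); (3, 6, 1); (0, 1, 2)
w1 = Bv₀ = (-11, -9, 5)
w2 = Bw1 = (-71, -82, 1)
w3 = Bw2 = (-530, -704, -80)
Bw3 = (-4232, -5894, -864)
w3·Bw3 = 6461456; w3·w3 = 782916; μ ≈ 6461456/782916 = 8.253

8.253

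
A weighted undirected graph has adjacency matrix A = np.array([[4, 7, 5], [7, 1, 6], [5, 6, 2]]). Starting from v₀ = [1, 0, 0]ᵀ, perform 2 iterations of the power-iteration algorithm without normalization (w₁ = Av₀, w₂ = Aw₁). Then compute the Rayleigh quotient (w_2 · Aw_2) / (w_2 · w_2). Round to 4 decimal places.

w1 = Av₀ = (4·1 + 7·0 + 5·0; 7·1 + 1·0 + 6·0; 5·1 + 6·0 + 2·0) = (4, 7, 5)
w2 = Aw1 = (4·4 + 7·7 + 5·5; 7·4 + 1·7 + 6·5; 5·4 + 6·7 + 2·5) = (90, 65, 72)
Aw2 = (1175, 1127, 984)
w2·Aw2 = 90·1175 + 65·1127 + 72·984 = 249853; w2·w2 = 90·90 + 65·65 + 72·72 = 17509
λ ≈ 249853/17509 = 14.2700

14.2700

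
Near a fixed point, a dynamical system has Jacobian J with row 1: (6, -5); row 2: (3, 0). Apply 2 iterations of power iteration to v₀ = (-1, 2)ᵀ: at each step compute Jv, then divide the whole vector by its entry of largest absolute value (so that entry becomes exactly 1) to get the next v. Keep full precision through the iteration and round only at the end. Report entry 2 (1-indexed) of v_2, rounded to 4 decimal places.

Jv0 = (-16.00000, -3.00000); divide by -16.00000 → v1 = (1.00000, 0.18750)
Jv1 = (5.06250, 3.00000); divide by 5.06250 → v2 = (1.00000, 0.59259)
Requested entry of v2: -48/-81 = 0.5926

0.5926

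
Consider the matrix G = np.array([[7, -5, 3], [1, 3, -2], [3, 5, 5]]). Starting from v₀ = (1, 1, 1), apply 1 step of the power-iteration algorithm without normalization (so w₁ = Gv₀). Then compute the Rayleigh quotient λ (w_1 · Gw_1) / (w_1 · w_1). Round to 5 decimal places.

w1 = Gv₀ = (7·1 + (-5)·1 + 3·1; 1·1 + 3·1 + (-2)·1; 3·1 + 5·1 + 5·1) = (5, 2, 13)
Gw1 = (64, -15, 90)
w1·Gw1 = 5·64 + 2·(-15) + 13·90 = 1460; w1·w1 = 5·5 + 2·2 + 13·13 = 198
λ ≈ 1460/198 = 7.37374

λ ≈ 7.37374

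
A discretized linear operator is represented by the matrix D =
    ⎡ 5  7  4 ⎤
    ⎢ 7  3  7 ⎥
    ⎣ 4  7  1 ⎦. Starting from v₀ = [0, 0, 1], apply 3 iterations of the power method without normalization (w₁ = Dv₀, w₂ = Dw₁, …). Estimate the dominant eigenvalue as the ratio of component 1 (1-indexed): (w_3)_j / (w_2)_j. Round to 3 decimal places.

λ ≈ 13.986

w1 = Dv₀ = (4, 7, 1)
w2 = Dw1 = (73, 56, 66)
w3 = Dw2 = (1021, 1141, 750)
Ratio at component: 1021 / 73 = 13.986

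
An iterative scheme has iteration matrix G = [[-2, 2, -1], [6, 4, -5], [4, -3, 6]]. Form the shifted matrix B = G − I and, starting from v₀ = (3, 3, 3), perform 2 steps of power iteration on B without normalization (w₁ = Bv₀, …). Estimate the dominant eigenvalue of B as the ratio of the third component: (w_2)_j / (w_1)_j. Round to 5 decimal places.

B = G − I has rows (-3, 2, -1); (6, 3, -5); (4, -3, 5)
w1 = Bv₀ = ((-3)·3 + 2·3 + (-1)·3; 6·3 + 3·3 + (-5)·3; 4·3 + (-3)·3 + 5·3) = (-6, 12, 18)
w2 = Bw1 = ((-3)·(-6) + 2·12 + (-1)·18; 6·(-6) + 3·12 + (-5)·18; 4·(-6) + (-3)·12 + 5·18) = (24, -90, 30)
Ratio: 30/18 = 1.66667

1.66667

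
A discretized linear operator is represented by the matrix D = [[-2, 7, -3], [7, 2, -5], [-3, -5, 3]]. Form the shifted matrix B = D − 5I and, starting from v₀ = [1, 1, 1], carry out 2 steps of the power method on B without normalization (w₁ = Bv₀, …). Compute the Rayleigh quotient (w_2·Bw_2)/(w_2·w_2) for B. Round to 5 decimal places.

B = D − 5I has rows (-7, 7, -3); (7, -3, -5); (-3, -5, -2)
w1 = Bv₀ = ((-7)·1 + 7·1 + (-3)·1; 7·1 + (-3)·1 + (-5)·1; (-3)·1 + (-5)·1 + (-2)·1) = (-3, -1, -10)
w2 = Bw1 = ((-7)·(-3) + 7·(-1) + (-3)·(-10); 7·(-3) + (-3)·(-1) + (-5)·(-10); (-3)·(-3) + (-5)·(-1) + (-2)·(-10)) = (44, 32, 34)
Bw2 = (-186, 42, -360)
w2·Bw2 = -19080; w2·w2 = 4116; μ ≈ -19080/4116 = -4.63557

μ ≈ -4.63557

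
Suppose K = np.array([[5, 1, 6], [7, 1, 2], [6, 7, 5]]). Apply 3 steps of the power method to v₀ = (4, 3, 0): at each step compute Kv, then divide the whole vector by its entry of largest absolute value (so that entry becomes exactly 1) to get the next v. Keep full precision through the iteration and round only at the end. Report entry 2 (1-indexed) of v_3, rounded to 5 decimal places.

0.59077

Kv0 = (23.000000, 31.000000, 45.000000); divide by 45.000000 → v1 = (0.511111, 0.688889, 1.000000)
Kv1 = (9.244444, 6.266667, 12.888889); divide by 12.888889 → v2 = (0.717241, 0.486207, 1.000000)
Kv2 = (10.072414, 7.506897, 12.706897); divide by 12.706897 → v3 = (0.792673, 0.590773, 1.000000)
Requested entry of v3: 4354/7370 = 0.59077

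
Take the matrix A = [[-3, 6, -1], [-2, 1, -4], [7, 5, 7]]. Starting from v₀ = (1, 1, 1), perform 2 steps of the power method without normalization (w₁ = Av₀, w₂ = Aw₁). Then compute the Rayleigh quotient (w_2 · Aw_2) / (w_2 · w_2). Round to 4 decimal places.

w1 = Av₀ = ((-3)·1 + 6·1 + (-1)·1; (-2)·1 + 1·1 + (-4)·1; 7·1 + 5·1 + 7·1) = (2, -5, 19)
w2 = Aw1 = ((-3)·2 + 6·(-5) + (-1)·19; (-2)·2 + 1·(-5) + (-4)·19; 7·2 + 5·(-5) + 7·19) = (-55, -85, 122)
Aw2 = (-467, -463, 44)
w2·Aw2 = (-55)·(-467) + (-85)·(-463) + 122·44 = 70408; w2·w2 = (-55)·(-55) + (-85)·(-85) + 122·122 = 25134
λ ≈ 70408/25134 = 2.8013

2.8013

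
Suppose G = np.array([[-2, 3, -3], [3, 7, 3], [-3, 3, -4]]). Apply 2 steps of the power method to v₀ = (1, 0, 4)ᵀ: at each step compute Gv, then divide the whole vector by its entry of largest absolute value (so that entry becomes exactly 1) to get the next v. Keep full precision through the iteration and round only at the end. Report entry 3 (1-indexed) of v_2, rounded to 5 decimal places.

Gv0 = (-14.000000, 15.000000, -19.000000); divide by -19.000000 → v1 = (0.736842, -0.789474, 1.000000)
Gv1 = (-6.842105, -0.315789, -8.578947); divide by -8.578947 → v2 = (0.797546, 0.036810, 1.000000)
Requested entry of v2: 163/163 = 1.00000

1.00000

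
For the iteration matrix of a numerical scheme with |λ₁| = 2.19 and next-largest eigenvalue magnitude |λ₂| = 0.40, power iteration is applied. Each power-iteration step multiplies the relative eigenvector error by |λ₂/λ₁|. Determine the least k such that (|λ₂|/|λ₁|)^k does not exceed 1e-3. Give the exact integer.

|λ₂/λ₁| = 0.40/2.19 = 0.18265
Need k ≥ ln(1e-3) / ln(0.18265) = -6.9078 / -1.7002 ≈ 4.063
Smallest integer k satisfying the bound: 5

5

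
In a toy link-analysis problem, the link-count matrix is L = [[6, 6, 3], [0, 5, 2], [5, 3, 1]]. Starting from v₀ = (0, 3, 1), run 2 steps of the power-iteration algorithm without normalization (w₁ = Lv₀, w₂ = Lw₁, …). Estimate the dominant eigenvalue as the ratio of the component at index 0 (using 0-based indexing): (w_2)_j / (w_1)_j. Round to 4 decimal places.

λ ≈ 12.2857

w1 = Lv₀ = (6·0 + 6·3 + 3·1; 0·0 + 5·3 + 2·1; 5·0 + 3·3 + 1·1) = (21, 17, 10)
w2 = Lw1 = (6·21 + 6·17 + 3·10; 0·21 + 5·17 + 2·10; 5·21 + 3·17 + 1·10) = (258, 105, 166)
Ratio at component: 258 / 21 = 12.2857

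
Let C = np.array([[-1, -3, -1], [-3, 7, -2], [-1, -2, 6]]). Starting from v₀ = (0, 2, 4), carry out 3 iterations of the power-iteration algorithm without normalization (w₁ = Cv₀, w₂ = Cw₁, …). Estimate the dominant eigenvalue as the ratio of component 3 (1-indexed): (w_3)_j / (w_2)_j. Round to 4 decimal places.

w1 = Cv₀ = ((-1)·0 + (-3)·2 + (-1)·4; (-3)·0 + 7·2 + (-2)·4; (-1)·0 + (-2)·2 + 6·4) = (-10, 6, 20)
w2 = Cw1 = ((-1)·(-10) + (-3)·6 + (-1)·20; (-3)·(-10) + 7·6 + (-2)·20; (-1)·(-10) + (-2)·6 + 6·20) = (-28, 32, 118)
w3 = Cw2 = (-186, 72, 672)
Ratio at component: 672 / 118 = 5.6949

λ ≈ 5.6949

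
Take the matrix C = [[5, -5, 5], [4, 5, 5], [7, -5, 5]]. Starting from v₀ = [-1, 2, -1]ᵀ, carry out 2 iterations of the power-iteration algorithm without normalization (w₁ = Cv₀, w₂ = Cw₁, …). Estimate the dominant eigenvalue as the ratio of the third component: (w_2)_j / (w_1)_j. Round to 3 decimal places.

w1 = Cv₀ = (5·(-1) + (-5)·2 + 5·(-1); 4·(-1) + 5·2 + 5·(-1); 7·(-1) + (-5)·2 + 5·(-1)) = (-20, 1, -22)
w2 = Cw1 = (5·(-20) + (-5)·1 + 5·(-22); 4·(-20) + 5·1 + 5·(-22); 7·(-20) + (-5)·1 + 5·(-22)) = (-215, -185, -255)
Ratio at component: -255 / -22 = 11.591

λ ≈ 11.591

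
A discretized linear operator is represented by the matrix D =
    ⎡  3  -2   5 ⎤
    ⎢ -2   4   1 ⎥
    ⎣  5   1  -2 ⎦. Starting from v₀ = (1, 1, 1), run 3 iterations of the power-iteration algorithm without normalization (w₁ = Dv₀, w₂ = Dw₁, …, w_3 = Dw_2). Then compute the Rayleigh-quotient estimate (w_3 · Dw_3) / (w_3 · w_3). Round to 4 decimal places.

6.2723

w1 = Dv₀ = (6, 3, 4)
w2 = Dw1 = (32, 4, 25)
w3 = Dw2 = (213, -23, 114)
Dw3 = (1255, -404, 814)
w3·Dw3 = 213·1255 + (-23)·(-404) + 114·814 = 369403; w3·w3 = 213·213 + (-23)·(-23) + 114·114 = 58894
λ ≈ 369403/58894 = 6.2723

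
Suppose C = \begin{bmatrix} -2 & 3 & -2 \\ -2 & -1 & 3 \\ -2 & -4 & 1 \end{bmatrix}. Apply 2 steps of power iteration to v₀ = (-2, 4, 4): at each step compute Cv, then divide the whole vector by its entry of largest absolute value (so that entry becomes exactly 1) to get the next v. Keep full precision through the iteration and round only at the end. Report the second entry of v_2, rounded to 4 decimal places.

Cv0 = (8.00000, 12.00000, -8.00000); divide by 12.00000 → v1 = (0.66667, 1.00000, -0.66667)
Cv1 = (3.00000, -4.33333, -6.00000); divide by -6.00000 → v2 = (-0.50000, 0.72222, 1.00000)
Requested entry of v2: -52/-72 = 0.7222

0.7222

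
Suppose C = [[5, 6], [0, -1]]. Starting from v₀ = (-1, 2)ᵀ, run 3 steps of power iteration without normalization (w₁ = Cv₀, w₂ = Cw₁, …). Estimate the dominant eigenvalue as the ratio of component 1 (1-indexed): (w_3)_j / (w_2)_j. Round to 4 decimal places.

w1 = Cv₀ = (5·(-1) + 6·2; 0·(-1) + (-1)·2) = (7, -2)
w2 = Cw1 = (5·7 + 6·(-2); 0·7 + (-1)·(-2)) = (23, 2)
w3 = Cw2 = (127, -2)
Ratio at component: 127 / 23 = 5.5217

5.5217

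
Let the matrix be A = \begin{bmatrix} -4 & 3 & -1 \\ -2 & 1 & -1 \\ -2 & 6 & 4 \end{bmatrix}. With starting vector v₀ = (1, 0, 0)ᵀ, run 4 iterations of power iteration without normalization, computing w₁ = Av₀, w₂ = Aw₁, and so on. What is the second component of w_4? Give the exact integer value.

44

w1 = Av₀ = (-4, -2, -2)
w2 = Aw1 = (12, 8, -12)
w3 = Aw2 = (-12, -4, -24)
w4 = Aw3 = (60, 44, -96)
The requested component of w4 is 44.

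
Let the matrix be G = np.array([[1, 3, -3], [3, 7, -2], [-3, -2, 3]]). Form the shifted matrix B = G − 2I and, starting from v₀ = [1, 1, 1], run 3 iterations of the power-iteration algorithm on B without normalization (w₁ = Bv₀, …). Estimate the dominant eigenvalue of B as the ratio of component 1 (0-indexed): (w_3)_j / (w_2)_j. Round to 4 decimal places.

B = G − 2I has rows (-1, 3, -3); (3, 5, -2); (-3, -2, 1)
w1 = Bv₀ = (-1, 6, -4)
w2 = Bw1 = (31, 35, -13)
w3 = Bw2 = (113, 294, -176)
Ratio: 294/35 = 8.4000

8.4000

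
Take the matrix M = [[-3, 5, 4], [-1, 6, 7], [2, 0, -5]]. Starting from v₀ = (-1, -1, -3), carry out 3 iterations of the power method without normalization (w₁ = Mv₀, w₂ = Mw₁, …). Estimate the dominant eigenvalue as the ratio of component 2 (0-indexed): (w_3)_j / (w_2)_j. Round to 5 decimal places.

λ ≈ -4.22581

w1 = Mv₀ = (-14, -26, 13)
w2 = Mw1 = (-36, -51, -93)
w3 = Mw2 = (-519, -921, 393)
Ratio at component: 393 / -93 = -4.22581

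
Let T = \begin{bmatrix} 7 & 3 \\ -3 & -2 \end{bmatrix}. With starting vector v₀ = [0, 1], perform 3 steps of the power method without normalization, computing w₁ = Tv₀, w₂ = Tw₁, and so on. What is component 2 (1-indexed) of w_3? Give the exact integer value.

-35

w1 = Tv₀ = (7·0 + 3·1; (-3)·0 + (-2)·1) = (3, -2)
w2 = Tw1 = (7·3 + 3·(-2); (-3)·3 + (-2)·(-2)) = (15, -5)
w3 = Tw2 = (90, -35)
The requested component of w3 is -35.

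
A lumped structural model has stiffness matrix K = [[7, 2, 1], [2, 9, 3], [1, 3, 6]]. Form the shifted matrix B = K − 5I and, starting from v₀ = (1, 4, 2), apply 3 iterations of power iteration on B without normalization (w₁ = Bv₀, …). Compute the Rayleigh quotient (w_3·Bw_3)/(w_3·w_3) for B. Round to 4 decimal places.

B = K − 5I has rows (2, 2, 1); (2, 4, 3); (1, 3, 1)
w1 = Bv₀ = (2·1 + 2·4 + 1·2; 2·1 + 4·4 + 3·2; 1·1 + 3·4 + 1·2) = (12, 24, 15)
w2 = Bw1 = (2·12 + 2·24 + 1·15; 2·12 + 4·24 + 3·15; 1·12 + 3·24 + 1·15) = (87, 165, 99)
w3 = Bw2 = (603, 1131, 681)
Bw3 = (4149, 7773, 4677)
w3·Bw3 = 14478147; w3·w3 = 2106531; μ ≈ 14478147/2106531 = 6.8730

6.8730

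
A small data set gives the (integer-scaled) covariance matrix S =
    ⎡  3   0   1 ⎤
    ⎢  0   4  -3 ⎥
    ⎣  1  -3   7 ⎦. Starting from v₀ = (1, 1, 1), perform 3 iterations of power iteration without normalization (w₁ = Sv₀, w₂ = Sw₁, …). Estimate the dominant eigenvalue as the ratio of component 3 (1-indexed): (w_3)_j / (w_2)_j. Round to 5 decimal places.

w1 = Sv₀ = (4, 1, 5)
w2 = Sw1 = (17, -11, 36)
w3 = Sw2 = (87, -152, 302)
Ratio at component: 302 / 36 = 8.38889

8.38889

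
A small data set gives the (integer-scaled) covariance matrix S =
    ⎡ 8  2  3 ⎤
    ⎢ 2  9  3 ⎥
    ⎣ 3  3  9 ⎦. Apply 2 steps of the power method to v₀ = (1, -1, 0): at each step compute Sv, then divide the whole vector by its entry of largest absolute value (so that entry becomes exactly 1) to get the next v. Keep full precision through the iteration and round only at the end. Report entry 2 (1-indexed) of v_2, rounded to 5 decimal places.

1.00000

Sv0 = (6.000000, -7.000000, 0.000000); divide by -7.000000 → v1 = (-0.857143, 1.000000, 0.000000)
Sv1 = (-4.857143, 7.285714, 0.428571); divide by 7.285714 → v2 = (-0.666667, 1.000000, 0.058824)
Requested entry of v2: -51/-51 = 1.00000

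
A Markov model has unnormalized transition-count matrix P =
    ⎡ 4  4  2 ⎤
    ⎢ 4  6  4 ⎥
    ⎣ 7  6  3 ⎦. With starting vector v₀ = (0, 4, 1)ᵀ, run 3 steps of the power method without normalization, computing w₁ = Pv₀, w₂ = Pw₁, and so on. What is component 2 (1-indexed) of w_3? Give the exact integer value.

4540

w1 = Pv₀ = (4·0 + 4·4 + 2·1; 4·0 + 6·4 + 4·1; 7·0 + 6·4 + 3·1) = (18, 28, 27)
w2 = Pw1 = (4·18 + 4·28 + 2·27; 4·18 + 6·28 + 4·27; 7·18 + 6·28 + 3·27) = (238, 348, 375)
w3 = Pw2 = (3094, 4540, 4879)
The requested component of w3 is 4540.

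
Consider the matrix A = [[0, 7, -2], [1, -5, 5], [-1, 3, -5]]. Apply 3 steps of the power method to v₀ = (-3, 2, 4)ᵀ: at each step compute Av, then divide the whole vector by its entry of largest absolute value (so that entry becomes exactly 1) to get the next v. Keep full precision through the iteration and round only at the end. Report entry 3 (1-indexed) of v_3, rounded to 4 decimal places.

-0.8002

Av0 = (6.00000, 7.00000, -11.00000); divide by -11.00000 → v1 = (-0.54545, -0.63636, 1.00000)
Av1 = (-6.45455, 7.63636, -6.36364); divide by 7.63636 → v2 = (-0.84524, 1.00000, -0.83333)
Av2 = (8.66667, -10.01190, 8.01190); divide by -10.01190 → v3 = (-0.86564, 1.00000, -0.80024)
Requested entry of v3: -673/841 = -0.8002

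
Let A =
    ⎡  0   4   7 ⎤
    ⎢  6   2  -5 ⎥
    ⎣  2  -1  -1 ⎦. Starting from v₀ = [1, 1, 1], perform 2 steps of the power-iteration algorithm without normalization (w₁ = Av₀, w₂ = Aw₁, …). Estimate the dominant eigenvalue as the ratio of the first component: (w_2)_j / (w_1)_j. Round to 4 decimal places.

λ ≈ 1.0909

w1 = Av₀ = (0·1 + 4·1 + 7·1; 6·1 + 2·1 + (-5)·1; 2·1 + (-1)·1 + (-1)·1) = (11, 3, 0)
w2 = Aw1 = (0·11 + 4·3 + 7·0; 6·11 + 2·3 + (-5)·0; 2·11 + (-1)·3 + (-1)·0) = (12, 72, 19)
Ratio at component: 12 / 11 = 1.0909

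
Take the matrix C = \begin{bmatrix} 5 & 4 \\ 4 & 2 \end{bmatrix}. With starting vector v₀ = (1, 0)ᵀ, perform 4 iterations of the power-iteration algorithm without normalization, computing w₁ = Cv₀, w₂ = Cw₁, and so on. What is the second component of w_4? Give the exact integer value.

w1 = Cv₀ = (5·1 + 4·0; 4·1 + 2·0) = (5, 4)
w2 = Cw1 = (5·5 + 4·4; 4·5 + 2·4) = (41, 28)
w3 = Cw2 = (317, 220)
w4 = Cw3 = (2465, 1708)
The requested component of w4 is 1708.

1708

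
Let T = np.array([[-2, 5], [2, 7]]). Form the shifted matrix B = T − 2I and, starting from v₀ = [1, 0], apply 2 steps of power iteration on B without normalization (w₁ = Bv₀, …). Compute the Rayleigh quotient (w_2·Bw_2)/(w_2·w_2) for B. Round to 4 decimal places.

μ ≈ -3.4118

B = T − 2I has rows (-4, 5); (2, 5)
w1 = Bv₀ = ((-4)·1 + 5·0; 2·1 + 5·0) = (-4, 2)
w2 = Bw1 = ((-4)·(-4) + 5·2; 2·(-4) + 5·2) = (26, 2)
Bw2 = (-94, 62)
w2·Bw2 = -2320; w2·w2 = 680; μ ≈ -2320/680 = -3.4118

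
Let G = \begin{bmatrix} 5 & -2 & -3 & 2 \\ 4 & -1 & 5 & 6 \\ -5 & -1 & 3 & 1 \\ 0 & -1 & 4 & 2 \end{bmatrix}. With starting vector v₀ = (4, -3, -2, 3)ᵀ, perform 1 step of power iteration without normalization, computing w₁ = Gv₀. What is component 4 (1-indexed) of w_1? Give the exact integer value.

1

w1 = Gv₀ = (38, 27, -20, 1)
The requested component of w1 is 1.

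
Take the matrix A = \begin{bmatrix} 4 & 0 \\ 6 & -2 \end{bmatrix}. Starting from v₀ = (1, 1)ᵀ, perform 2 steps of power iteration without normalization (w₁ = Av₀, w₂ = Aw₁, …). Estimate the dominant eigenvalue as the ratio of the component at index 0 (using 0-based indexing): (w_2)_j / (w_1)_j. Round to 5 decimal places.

4.00000

w1 = Av₀ = (4·1 + 0·1; 6·1 + (-2)·1) = (4, 4)
w2 = Aw1 = (4·4 + 0·4; 6·4 + (-2)·4) = (16, 16)
Ratio at component: 16 / 4 = 4.00000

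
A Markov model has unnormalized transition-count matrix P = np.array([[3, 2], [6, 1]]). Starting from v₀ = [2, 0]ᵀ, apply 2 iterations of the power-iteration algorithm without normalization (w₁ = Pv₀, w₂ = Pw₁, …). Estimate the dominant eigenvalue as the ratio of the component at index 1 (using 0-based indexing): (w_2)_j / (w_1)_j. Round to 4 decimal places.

λ ≈ 4.0000

w1 = Pv₀ = (3·2 + 2·0; 6·2 + 1·0) = (6, 12)
w2 = Pw1 = (3·6 + 2·12; 6·6 + 1·12) = (42, 48)
Ratio at component: 48 / 12 = 4.0000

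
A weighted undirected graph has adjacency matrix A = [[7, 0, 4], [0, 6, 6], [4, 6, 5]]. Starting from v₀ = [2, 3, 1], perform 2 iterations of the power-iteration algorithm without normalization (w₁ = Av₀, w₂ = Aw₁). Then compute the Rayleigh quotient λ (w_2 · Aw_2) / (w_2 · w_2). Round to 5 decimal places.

w1 = Av₀ = (18, 24, 31)
w2 = Aw1 = (250, 330, 371)
Aw2 = (3234, 4206, 4835)
w2·Aw2 = 250·3234 + 330·4206 + 371·4835 = 3990265; w2·w2 = 250·250 + 330·330 + 371·371 = 309041
λ ≈ 3990265/309041 = 12.91177

λ ≈ 12.91177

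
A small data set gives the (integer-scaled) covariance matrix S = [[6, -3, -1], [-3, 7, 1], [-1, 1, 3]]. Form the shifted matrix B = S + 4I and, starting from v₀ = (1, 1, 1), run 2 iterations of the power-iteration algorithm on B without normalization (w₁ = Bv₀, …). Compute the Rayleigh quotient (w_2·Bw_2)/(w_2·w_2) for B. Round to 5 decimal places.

9.31248

B = S + 4I has rows (10, -3, -1); (-3, 11, 1); (-1, 1, 7)
w1 = Bv₀ = (6, 9, 7)
w2 = Bw1 = (26, 88, 52)
Bw2 = (-56, 942, 426)
w2·Bw2 = 103592; w2·w2 = 11124; μ ≈ 103592/11124 = 9.31248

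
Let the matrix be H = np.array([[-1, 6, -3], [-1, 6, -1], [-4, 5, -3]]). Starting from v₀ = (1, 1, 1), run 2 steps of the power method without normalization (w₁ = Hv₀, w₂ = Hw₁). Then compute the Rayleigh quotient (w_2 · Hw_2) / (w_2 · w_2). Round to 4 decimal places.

1.9359

w1 = Hv₀ = (2, 4, -2)
w2 = Hw1 = (28, 24, 18)
Hw2 = (62, 98, -46)
w2·Hw2 = 28·62 + 24·98 + 18·(-46) = 3260; w2·w2 = 28·28 + 24·24 + 18·18 = 1684
λ ≈ 3260/1684 = 1.9359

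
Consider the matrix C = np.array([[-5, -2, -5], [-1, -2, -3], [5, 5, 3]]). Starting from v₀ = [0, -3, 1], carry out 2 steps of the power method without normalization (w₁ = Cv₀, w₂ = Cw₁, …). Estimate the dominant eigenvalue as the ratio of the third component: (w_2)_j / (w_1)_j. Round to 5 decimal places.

λ ≈ 1.33333

w1 = Cv₀ = (1, 3, -12)
w2 = Cw1 = (49, 29, -16)
Ratio at component: -16 / -12 = 1.33333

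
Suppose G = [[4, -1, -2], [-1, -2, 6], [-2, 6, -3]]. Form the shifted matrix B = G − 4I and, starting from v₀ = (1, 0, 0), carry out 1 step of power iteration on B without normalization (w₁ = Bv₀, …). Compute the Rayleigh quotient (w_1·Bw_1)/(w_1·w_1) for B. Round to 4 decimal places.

B = G − 4I has rows (0, -1, -2); (-1, -6, 6); (-2, 6, -7)
w1 = Bv₀ = (0, -1, -2)
Bw1 = (5, -6, 8)
w1·Bw1 = -10; w1·w1 = 5; μ ≈ -10/5 = -2.0000

μ ≈ -2.0000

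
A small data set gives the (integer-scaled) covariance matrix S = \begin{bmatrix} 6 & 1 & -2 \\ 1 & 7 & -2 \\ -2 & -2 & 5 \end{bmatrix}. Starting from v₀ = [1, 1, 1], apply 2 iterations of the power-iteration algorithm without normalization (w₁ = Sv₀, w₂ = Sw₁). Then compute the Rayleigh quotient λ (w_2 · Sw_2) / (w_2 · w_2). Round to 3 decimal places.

w1 = Sv₀ = (5, 6, 1)
w2 = Sw1 = (34, 45, -17)
Sw2 = (283, 383, -243)
w2·Sw2 = 34·283 + 45·383 + (-17)·(-243) = 30988; w2·w2 = 34·34 + 45·45 + (-17)·(-17) = 3470
λ ≈ 30988/3470 = 8.930

8.930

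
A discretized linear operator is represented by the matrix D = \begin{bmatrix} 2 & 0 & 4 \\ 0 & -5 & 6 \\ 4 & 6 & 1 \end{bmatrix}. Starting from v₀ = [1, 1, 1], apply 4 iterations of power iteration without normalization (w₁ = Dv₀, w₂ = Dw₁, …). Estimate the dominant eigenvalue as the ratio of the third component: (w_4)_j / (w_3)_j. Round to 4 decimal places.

λ ≈ 2.1886

w1 = Dv₀ = (6, 1, 11)
w2 = Dw1 = (56, 61, 41)
w3 = Dw2 = (276, -59, 631)
w4 = Dw3 = (3076, 4081, 1381)
Ratio at component: 1381 / 631 = 2.1886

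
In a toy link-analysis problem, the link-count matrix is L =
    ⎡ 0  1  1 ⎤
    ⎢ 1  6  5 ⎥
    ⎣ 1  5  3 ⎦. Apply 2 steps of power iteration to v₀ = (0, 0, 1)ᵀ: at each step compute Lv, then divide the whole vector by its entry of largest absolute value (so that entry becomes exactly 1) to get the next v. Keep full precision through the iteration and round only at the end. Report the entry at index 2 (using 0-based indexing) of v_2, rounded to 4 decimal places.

0.7609

Lv0 = (1.00000, 5.00000, 3.00000); divide by 5.00000 → v1 = (0.20000, 1.00000, 0.60000)
Lv1 = (1.60000, 9.20000, 7.00000); divide by 9.20000 → v2 = (0.17391, 1.00000, 0.76087)
Requested entry of v2: 35/46 = 0.7609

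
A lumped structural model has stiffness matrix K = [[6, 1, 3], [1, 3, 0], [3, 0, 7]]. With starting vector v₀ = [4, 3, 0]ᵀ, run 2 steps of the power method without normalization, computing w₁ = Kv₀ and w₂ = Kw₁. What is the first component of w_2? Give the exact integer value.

211

w1 = Kv₀ = (27, 13, 12)
w2 = Kw1 = (211, 66, 165)
The requested component of w2 is 211.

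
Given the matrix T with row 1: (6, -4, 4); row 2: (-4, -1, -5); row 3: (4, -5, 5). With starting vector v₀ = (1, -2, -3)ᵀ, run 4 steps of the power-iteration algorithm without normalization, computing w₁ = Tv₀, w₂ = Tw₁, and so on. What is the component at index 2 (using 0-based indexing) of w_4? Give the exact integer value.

w1 = Tv₀ = (6·1 + (-4)·(-2) + 4·(-3); (-4)·1 + (-1)·(-2) + (-5)·(-3); 4·1 + (-5)·(-2) + 5·(-3)) = (2, 13, -1)
w2 = Tw1 = (6·2 + (-4)·13 + 4·(-1); (-4)·2 + (-1)·13 + (-5)·(-1); 4·2 + (-5)·13 + 5·(-1)) = (-44, -16, -62)
w3 = Tw2 = (-448, 502, -406)
w4 = Tw3 = (-6320, 3320, -6332)
The requested component of w4 is -6332.

-6332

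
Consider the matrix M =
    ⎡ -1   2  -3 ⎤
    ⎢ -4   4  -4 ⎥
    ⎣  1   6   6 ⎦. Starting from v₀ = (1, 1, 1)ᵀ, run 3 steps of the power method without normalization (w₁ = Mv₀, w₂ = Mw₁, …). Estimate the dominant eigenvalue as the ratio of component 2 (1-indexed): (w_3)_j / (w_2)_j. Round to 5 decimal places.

w1 = Mv₀ = ((-1)·1 + 2·1 + (-3)·1; (-4)·1 + 4·1 + (-4)·1; 1·1 + 6·1 + 6·1) = (-2, -4, 13)
w2 = Mw1 = ((-1)·(-2) + 2·(-4) + (-3)·13; (-4)·(-2) + 4·(-4) + (-4)·13; 1·(-2) + 6·(-4) + 6·13) = (-45, -60, 52)
w3 = Mw2 = (-231, -268, -93)
Ratio at component: -268 / -60 = 4.46667

λ ≈ 4.46667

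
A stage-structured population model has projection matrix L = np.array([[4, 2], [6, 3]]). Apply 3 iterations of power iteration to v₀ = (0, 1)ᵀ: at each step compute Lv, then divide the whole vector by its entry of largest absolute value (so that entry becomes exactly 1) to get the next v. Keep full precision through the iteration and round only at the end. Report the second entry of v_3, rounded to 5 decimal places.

1.00000

Lv0 = (2.000000, 3.000000); divide by 3.000000 → v1 = (0.666667, 1.000000)
Lv1 = (4.666667, 7.000000); divide by 7.000000 → v2 = (0.666667, 1.000000)
Lv2 = (4.666667, 7.000000); divide by 7.000000 → v3 = (0.666667, 1.000000)
Requested entry of v3: 147/147 = 1.00000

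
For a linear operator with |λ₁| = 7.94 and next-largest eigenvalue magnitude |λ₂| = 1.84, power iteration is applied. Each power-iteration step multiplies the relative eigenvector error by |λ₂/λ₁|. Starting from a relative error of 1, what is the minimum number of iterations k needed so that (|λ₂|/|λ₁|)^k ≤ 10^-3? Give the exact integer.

|λ₂/λ₁| = 1.84/7.94 = 0.23174
Need k ≥ ln(10^-3) / ln(0.23174) = -6.9078 / -1.4621 ≈ 4.724
Smallest integer k satisfying the bound: 5

5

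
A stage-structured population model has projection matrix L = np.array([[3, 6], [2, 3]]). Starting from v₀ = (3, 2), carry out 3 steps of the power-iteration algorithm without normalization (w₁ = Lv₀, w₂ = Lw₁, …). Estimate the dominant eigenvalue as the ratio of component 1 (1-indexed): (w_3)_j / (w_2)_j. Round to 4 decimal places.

λ ≈ 6.4667

w1 = Lv₀ = (3·3 + 6·2; 2·3 + 3·2) = (21, 12)
w2 = Lw1 = (3·21 + 6·12; 2·21 + 3·12) = (135, 78)
w3 = Lw2 = (873, 504)
Ratio at component: 873 / 135 = 6.4667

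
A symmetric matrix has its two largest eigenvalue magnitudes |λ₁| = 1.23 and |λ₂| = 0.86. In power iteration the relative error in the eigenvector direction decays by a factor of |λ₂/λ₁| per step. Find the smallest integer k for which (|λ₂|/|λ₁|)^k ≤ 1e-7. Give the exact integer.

46

|λ₂/λ₁| = 0.86/1.23 = 0.69919
Need k ≥ ln(1e-7) / ln(0.69919) = -16.1181 / -0.3578 ≈ 45.043
Smallest integer k satisfying the bound: 46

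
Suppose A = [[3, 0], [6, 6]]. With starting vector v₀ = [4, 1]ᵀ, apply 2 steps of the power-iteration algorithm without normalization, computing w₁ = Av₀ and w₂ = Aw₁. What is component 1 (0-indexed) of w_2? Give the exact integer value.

w1 = Av₀ = (3·4 + 0·1; 6·4 + 6·1) = (12, 30)
w2 = Aw1 = (3·12 + 0·30; 6·12 + 6·30) = (36, 252)
The requested component of w2 is 252.

252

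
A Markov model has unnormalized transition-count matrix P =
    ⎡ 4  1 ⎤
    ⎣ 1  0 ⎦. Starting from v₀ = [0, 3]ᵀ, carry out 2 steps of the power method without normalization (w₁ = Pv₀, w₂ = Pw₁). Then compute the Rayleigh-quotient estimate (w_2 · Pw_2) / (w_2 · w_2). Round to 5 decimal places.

w1 = Pv₀ = (3, 0)
w2 = Pw1 = (12, 3)
Pw2 = (51, 12)
w2·Pw2 = 12·51 + 3·12 = 648; w2·w2 = 12·12 + 3·3 = 153
λ ≈ 648/153 = 4.23529

4.23529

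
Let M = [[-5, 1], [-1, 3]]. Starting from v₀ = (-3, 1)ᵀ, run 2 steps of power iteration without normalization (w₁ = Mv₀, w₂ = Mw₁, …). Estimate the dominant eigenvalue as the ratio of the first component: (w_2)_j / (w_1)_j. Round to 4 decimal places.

λ ≈ -4.6250

w1 = Mv₀ = (16, 6)
w2 = Mw1 = (-74, 2)
Ratio at component: -74 / 16 = -4.6250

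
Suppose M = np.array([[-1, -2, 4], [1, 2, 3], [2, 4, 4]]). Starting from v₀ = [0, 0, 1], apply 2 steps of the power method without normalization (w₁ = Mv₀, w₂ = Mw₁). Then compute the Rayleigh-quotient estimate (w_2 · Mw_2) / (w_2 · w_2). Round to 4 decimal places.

7.0617

w1 = Mv₀ = ((-1)·0 + (-2)·0 + 4·1; 1·0 + 2·0 + 3·1; 2·0 + 4·0 + 4·1) = (4, 3, 4)
w2 = Mw1 = ((-1)·4 + (-2)·3 + 4·4; 1·4 + 2·3 + 3·4; 2·4 + 4·3 + 4·4) = (6, 22, 36)
Mw2 = (94, 158, 244)
w2·Mw2 = 6·94 + 22·158 + 36·244 = 12824; w2·w2 = 6·6 + 22·22 + 36·36 = 1816
λ ≈ 12824/1816 = 7.0617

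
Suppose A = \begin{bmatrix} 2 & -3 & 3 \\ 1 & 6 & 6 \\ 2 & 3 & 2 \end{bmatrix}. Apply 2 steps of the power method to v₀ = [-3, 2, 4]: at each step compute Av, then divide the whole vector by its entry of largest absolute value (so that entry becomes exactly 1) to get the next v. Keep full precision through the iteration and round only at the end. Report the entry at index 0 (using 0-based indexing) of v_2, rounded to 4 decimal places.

-0.3049

Av0 = (0.00000, 33.00000, 8.00000); divide by 33.00000 → v1 = (0.00000, 1.00000, 0.24242)
Av1 = (-2.27273, 7.45455, 3.48485); divide by 7.45455 → v2 = (-0.30488, 1.00000, 0.46748)
Requested entry of v2: -75/246 = -0.3049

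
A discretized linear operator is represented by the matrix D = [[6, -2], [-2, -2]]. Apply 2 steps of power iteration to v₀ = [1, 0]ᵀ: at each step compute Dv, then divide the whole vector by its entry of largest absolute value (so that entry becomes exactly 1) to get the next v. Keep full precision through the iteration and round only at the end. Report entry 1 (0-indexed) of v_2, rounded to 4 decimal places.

Dv0 = (6.00000, -2.00000); divide by 6.00000 → v1 = (1.00000, -0.33333)
Dv1 = (6.66667, -1.33333); divide by 6.66667 → v2 = (1.00000, -0.20000)
Requested entry of v2: -8/40 = -0.2000

-0.2000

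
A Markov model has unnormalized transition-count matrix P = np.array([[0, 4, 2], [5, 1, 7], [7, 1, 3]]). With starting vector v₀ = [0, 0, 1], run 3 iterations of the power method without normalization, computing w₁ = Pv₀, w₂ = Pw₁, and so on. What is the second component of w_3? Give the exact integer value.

w1 = Pv₀ = (0·0 + 4·0 + 2·1; 5·0 + 1·0 + 7·1; 7·0 + 1·0 + 3·1) = (2, 7, 3)
w2 = Pw1 = (0·2 + 4·7 + 2·3; 5·2 + 1·7 + 7·3; 7·2 + 1·7 + 3·3) = (34, 38, 30)
w3 = Pw2 = (212, 418, 366)
The requested component of w3 is 418.

418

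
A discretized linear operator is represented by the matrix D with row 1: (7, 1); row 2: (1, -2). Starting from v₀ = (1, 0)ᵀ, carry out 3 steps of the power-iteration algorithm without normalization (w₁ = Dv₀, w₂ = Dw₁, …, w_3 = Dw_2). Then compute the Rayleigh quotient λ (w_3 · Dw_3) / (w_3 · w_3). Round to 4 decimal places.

7.1097

w1 = Dv₀ = (7·1 + 1·0; 1·1 + (-2)·0) = (7, 1)
w2 = Dw1 = (7·7 + 1·1; 1·7 + (-2)·1) = (50, 5)
w3 = Dw2 = (355, 40)
Dw3 = (2525, 275)
w3·Dw3 = 355·2525 + 40·275 = 907375; w3·w3 = 355·355 + 40·40 = 127625
λ ≈ 907375/127625 = 7.1097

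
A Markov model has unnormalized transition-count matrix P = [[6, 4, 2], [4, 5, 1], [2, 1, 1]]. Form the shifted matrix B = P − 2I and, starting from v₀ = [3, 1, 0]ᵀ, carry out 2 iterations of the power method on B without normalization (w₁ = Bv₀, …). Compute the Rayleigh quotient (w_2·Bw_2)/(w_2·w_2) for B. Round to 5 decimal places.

μ ≈ 8.04598

B = P − 2I has rows (4, 4, 2); (4, 3, 1); (2, 1, -1)
w1 = Bv₀ = (4·3 + 4·1 + 2·0; 4·3 + 3·1 + 1·0; 2·3 + 1·1 + (-1)·0) = (16, 15, 7)
w2 = Bw1 = (4·16 + 4·15 + 2·7; 4·16 + 3·15 + 1·7; 2·16 + 1·15 + (-1)·7) = (138, 116, 40)
Bw2 = (1096, 940, 352)
w2·Bw2 = 274368; w2·w2 = 34100; μ ≈ 274368/34100 = 8.04598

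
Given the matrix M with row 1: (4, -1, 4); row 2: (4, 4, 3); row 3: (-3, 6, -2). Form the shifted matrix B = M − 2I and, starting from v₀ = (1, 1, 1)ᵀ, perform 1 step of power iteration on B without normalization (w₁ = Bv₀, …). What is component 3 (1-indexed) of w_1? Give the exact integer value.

B = M − 2I has rows (2, -1, 4); (4, 2, 3); (-3, 6, -4)
w1 = Bv₀ = (2·1 + (-1)·1 + 4·1; 4·1 + 2·1 + 3·1; (-3)·1 + 6·1 + (-4)·1) = (5, 9, -1)
Requested component of w1: -1

-1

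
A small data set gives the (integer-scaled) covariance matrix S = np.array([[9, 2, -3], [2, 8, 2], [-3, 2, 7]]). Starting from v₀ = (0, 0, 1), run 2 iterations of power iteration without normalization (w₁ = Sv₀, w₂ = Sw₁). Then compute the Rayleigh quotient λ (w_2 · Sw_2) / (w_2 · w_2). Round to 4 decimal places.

w1 = Sv₀ = (-3, 2, 7)
w2 = Sw1 = (-44, 24, 62)
Sw2 = (-534, 228, 614)
w2·Sw2 = (-44)·(-534) + 24·228 + 62·614 = 67036; w2·w2 = (-44)·(-44) + 24·24 + 62·62 = 6356
λ ≈ 67036/6356 = 10.5469

λ ≈ 10.5469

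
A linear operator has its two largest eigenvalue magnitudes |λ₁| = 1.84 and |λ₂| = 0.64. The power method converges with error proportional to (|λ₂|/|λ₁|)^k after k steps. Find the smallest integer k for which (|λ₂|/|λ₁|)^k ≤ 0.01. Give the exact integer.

5

|λ₂/λ₁| = 0.64/1.84 = 0.34783
Need k ≥ ln(0.01) / ln(0.34783) = -4.6052 / -1.0561 ≈ 4.361
Smallest integer k satisfying the bound: 5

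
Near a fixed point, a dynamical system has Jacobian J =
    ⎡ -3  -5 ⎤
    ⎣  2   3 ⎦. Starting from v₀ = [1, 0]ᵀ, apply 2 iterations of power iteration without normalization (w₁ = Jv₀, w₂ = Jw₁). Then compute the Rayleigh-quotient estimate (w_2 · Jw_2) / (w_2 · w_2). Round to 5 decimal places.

w1 = Jv₀ = ((-3)·1 + (-5)·0; 2·1 + 3·0) = (-3, 2)
w2 = Jw1 = ((-3)·(-3) + (-5)·2; 2·(-3) + 3·2) = (-1, 0)
Jw2 = (3, -2)
w2·Jw2 = (-1)·3 + 0·(-2) = -3; w2·w2 = (-1)·(-1) + 0·0 = 1
λ ≈ -3/1 = -3.00000

-3.00000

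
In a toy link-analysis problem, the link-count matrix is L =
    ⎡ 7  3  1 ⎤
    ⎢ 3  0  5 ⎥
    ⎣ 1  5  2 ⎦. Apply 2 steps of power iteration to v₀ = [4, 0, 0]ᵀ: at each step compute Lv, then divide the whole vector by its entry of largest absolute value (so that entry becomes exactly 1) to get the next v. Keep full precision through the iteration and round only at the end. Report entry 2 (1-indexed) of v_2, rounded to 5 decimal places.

Lv0 = (28.000000, 12.000000, 4.000000); divide by 28.000000 → v1 = (1.000000, 0.428571, 0.142857)
Lv1 = (8.428571, 3.714286, 3.428571); divide by 8.428571 → v2 = (1.000000, 0.440678, 0.406780)
Requested entry of v2: 104/236 = 0.44068

0.44068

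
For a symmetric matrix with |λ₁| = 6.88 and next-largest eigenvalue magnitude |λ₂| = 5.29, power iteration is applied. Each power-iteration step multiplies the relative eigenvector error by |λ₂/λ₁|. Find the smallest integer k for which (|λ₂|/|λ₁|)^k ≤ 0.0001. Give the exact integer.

|λ₂/λ₁| = 5.29/6.88 = 0.76890
Need k ≥ ln(0.0001) / ln(0.76890) = -9.2103 / -0.2628 ≈ 35.047
Smallest integer k satisfying the bound: 36

36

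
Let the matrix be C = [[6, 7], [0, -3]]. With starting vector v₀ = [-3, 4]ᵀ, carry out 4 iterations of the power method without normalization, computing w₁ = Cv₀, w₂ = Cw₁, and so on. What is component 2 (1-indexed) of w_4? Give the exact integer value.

324

w1 = Cv₀ = (10, -12)
w2 = Cw1 = (-24, 36)
w3 = Cw2 = (108, -108)
w4 = Cw3 = (-108, 324)
The requested component of w4 is 324.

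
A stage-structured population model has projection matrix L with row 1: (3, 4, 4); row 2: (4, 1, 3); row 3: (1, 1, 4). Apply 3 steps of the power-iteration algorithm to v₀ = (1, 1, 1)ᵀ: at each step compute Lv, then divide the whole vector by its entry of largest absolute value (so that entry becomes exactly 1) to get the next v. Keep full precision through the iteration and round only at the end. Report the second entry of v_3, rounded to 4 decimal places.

Lv0 = (11.00000, 8.00000, 6.00000); divide by 11.00000 → v1 = (1.00000, 0.72727, 0.54545)
Lv1 = (8.09091, 6.36364, 3.90909); divide by 8.09091 → v2 = (1.00000, 0.78652, 0.48315)
Lv2 = (8.07865, 6.23596, 3.71910); divide by 8.07865 → v3 = (1.00000, 0.77191, 0.46036)
Requested entry of v3: 555/719 = 0.7719

0.7719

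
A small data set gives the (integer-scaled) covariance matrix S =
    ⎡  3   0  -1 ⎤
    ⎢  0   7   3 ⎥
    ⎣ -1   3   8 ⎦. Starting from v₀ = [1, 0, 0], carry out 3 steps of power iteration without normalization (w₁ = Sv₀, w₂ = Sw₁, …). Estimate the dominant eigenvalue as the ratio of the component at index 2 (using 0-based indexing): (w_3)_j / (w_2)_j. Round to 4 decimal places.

w1 = Sv₀ = (3·1 + 0·0 + (-1)·0; 0·1 + 7·0 + 3·0; (-1)·1 + 3·0 + 8·0) = (3, 0, -1)
w2 = Sw1 = (3·3 + 0·0 + (-1)·(-1); 0·3 + 7·0 + 3·(-1); (-1)·3 + 3·0 + 8·(-1)) = (10, -3, -11)
w3 = Sw2 = (41, -54, -107)
Ratio at component: -107 / -11 = 9.7273

λ ≈ 9.7273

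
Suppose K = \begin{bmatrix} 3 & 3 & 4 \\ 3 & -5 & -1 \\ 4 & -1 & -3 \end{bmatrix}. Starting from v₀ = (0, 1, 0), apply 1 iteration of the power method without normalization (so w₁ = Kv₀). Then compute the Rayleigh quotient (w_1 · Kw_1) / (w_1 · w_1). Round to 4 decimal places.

w1 = Kv₀ = (3·0 + 3·1 + 4·0; 3·0 + (-5)·1 + (-1)·0; 4·0 + (-1)·1 + (-3)·0) = (3, -5, -1)
Kw1 = (-10, 35, 20)
w1·Kw1 = 3·(-10) + (-5)·35 + (-1)·20 = -225; w1·w1 = 3·3 + (-5)·(-5) + (-1)·(-1) = 35
λ ≈ -225/35 = -6.4286

-6.4286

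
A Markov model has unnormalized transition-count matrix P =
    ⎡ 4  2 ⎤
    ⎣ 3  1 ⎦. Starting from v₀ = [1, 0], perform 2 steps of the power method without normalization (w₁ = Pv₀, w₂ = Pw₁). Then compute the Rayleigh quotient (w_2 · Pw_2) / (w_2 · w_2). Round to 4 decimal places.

λ ≈ 5.3752

w1 = Pv₀ = (4·1 + 2·0; 3·1 + 1·0) = (4, 3)
w2 = Pw1 = (4·4 + 2·3; 3·4 + 1·3) = (22, 15)
Pw2 = (118, 81)
w2·Pw2 = 22·118 + 15·81 = 3811; w2·w2 = 22·22 + 15·15 = 709
λ ≈ 3811/709 = 5.3752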